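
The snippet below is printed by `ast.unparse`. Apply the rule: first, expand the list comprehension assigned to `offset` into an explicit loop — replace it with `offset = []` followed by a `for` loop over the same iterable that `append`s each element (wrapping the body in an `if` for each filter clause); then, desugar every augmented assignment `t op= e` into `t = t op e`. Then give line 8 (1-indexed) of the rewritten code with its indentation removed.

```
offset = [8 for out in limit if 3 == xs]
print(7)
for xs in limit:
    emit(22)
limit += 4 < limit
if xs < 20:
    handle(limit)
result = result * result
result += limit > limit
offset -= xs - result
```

Transformed code:
offset = []
for out in limit:
    if 3 == xs:
        offset.append(8)
print(7)
for xs in limit:
    emit(22)
limit = limit + (4 < limit)
if xs < 20:
    handle(limit)
result = result * result
result = result + (limit > limit)
offset = offset - (xs - result)

limit = limit + (4 < limit)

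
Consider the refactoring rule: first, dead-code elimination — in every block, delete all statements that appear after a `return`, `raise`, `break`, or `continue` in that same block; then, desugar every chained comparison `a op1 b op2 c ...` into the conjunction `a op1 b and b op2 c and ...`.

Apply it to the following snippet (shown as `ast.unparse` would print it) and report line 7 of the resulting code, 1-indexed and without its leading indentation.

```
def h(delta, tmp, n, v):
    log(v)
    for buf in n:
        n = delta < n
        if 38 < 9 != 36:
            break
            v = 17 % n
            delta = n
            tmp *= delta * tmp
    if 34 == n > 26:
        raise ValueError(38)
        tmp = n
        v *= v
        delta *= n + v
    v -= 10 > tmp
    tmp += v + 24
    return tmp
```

if 34 == n and n > 26:

Transformed code:
def h(delta, tmp, n, v):
    log(v)
    for buf in n:
        n = delta < n
        if 38 < 9 and 9 != 36:
            break
    if 34 == n and n > 26:
        raise ValueError(38)
    v -= 10 > tmp
    tmp += v + 24
    return tmp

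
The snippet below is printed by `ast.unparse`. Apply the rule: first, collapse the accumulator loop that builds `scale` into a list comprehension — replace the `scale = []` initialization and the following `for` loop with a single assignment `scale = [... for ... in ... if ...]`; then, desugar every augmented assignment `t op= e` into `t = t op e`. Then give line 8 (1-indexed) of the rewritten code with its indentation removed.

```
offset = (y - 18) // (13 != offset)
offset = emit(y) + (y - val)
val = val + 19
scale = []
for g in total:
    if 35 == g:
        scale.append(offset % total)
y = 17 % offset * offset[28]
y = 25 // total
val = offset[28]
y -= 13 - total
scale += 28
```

Transformed code:
offset = (y - 18) // (13 != offset)
offset = emit(y) + (y - val)
val = val + 19
scale = [offset % total for g in total if 35 == g]
y = 17 % offset * offset[28]
y = 25 // total
val = offset[28]
y = y - (13 - total)
scale = scale + 28

y = y - (13 - total)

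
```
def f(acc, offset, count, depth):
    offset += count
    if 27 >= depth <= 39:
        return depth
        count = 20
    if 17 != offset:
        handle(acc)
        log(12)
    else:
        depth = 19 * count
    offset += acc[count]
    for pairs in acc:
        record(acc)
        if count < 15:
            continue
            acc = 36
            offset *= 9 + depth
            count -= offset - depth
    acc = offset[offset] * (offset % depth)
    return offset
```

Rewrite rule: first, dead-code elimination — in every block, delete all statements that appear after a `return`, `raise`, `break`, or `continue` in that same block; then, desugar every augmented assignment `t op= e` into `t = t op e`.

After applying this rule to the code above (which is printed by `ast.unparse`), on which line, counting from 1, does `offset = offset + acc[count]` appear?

10

Transformed code:
def f(acc, offset, count, depth):
    offset = offset + count
    if 27 >= depth <= 39:
        return depth
    if 17 != offset:
        handle(acc)
        log(12)
    else:
        depth = 19 * count
    offset = offset + acc[count]
    for pairs in acc:
        record(acc)
        if count < 15:
            continue
    acc = offset[offset] * (offset % depth)
    return offset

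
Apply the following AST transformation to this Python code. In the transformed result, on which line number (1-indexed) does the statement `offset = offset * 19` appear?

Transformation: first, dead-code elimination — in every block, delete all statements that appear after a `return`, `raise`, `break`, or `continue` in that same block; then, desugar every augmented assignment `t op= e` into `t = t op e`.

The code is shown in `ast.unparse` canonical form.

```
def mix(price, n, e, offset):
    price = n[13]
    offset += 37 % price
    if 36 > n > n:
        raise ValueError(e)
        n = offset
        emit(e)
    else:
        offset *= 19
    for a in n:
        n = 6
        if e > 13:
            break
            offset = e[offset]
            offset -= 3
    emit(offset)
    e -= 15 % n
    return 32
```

7

Transformed code:
def mix(price, n, e, offset):
    price = n[13]
    offset = offset + 37 % price
    if 36 > n > n:
        raise ValueError(e)
    else:
        offset = offset * 19
    for a in n:
        n = 6
        if e > 13:
            break
    emit(offset)
    e = e - 15 % n
    return 32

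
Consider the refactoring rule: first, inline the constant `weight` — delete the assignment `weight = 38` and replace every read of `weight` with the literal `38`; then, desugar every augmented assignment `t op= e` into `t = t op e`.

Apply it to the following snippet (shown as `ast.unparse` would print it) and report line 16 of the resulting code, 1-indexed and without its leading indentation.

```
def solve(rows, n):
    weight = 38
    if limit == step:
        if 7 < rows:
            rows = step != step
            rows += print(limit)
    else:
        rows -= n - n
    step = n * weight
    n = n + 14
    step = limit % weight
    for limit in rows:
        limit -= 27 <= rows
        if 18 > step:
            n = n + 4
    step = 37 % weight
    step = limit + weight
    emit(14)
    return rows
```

step = limit + 38

Transformed code:
def solve(rows, n):
    if limit == step:
        if 7 < rows:
            rows = step != step
            rows = rows + print(limit)
    else:
        rows = rows - (n - n)
    step = n * 38
    n = n + 14
    step = limit % 38
    for limit in rows:
        limit = limit - (27 <= rows)
        if 18 > step:
            n = n + 4
    step = 37 % 38
    step = limit + 38
    emit(14)
    return rows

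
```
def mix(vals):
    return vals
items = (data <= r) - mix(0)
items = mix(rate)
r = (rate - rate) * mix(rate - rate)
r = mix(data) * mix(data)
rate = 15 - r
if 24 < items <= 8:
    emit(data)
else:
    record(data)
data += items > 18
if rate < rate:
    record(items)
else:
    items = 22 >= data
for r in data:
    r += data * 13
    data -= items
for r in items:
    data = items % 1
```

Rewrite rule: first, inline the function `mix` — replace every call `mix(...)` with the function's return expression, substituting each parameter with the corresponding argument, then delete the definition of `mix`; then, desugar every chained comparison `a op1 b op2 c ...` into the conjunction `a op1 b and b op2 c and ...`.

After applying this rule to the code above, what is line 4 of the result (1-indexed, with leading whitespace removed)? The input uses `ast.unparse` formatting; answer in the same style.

Transformed code:
items = (data <= r) - 0
items = rate
r = (rate - rate) * (rate - rate)
r = data * data
rate = 15 - r
if 24 < items and items <= 8:
    emit(data)
else:
    record(data)
data += items > 18
if rate < rate:
    record(items)
else:
    items = 22 >= data
for r in data:
    r += data * 13
    data -= items
for r in items:
    data = items % 1

r = data * data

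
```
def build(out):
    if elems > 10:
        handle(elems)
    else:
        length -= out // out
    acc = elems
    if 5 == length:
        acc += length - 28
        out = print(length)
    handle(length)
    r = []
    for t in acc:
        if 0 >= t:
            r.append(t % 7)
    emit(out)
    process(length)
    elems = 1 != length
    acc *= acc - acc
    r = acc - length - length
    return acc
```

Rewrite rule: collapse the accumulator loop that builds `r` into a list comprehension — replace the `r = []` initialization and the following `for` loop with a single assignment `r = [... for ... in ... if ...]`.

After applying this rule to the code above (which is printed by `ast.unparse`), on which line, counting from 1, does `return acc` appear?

17

Transformed code:
def build(out):
    if elems > 10:
        handle(elems)
    else:
        length -= out // out
    acc = elems
    if 5 == length:
        acc += length - 28
        out = print(length)
    handle(length)
    r = [t % 7 for t in acc if 0 >= t]
    emit(out)
    process(length)
    elems = 1 != length
    acc *= acc - acc
    r = acc - length - length
    return acc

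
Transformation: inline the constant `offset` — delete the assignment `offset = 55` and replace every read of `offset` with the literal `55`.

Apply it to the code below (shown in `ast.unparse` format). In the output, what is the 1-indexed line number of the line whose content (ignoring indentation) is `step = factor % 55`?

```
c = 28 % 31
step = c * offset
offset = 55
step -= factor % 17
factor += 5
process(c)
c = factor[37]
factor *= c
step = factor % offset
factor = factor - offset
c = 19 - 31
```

8

Transformed code:
c = 28 % 31
step = c * 55
step -= factor % 17
factor += 5
process(c)
c = factor[37]
factor *= c
step = factor % 55
factor = factor - 55
c = 19 - 31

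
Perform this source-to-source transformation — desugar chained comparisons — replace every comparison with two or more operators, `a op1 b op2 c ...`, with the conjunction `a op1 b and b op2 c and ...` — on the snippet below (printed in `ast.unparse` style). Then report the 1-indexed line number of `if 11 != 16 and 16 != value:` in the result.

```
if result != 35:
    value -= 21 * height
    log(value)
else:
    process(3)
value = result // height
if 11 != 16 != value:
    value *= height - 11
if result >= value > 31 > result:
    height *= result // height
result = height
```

7

Transformed code:
if result != 35:
    value -= 21 * height
    log(value)
else:
    process(3)
value = result // height
if 11 != 16 and 16 != value:
    value *= height - 11
if result >= value and value > 31 and (31 > result):
    height *= result // height
result = height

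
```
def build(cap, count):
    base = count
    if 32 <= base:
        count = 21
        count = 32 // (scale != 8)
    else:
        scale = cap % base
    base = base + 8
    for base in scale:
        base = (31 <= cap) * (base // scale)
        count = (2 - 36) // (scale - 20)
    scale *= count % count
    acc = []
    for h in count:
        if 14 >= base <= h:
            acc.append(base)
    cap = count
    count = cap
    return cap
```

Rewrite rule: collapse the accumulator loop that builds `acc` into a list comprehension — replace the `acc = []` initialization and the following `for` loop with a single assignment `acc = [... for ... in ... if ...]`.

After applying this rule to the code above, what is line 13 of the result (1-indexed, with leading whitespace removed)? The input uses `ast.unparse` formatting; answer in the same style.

acc = [base for h in count if 14 >= base <= h]

Transformed code:
def build(cap, count):
    base = count
    if 32 <= base:
        count = 21
        count = 32 // (scale != 8)
    else:
        scale = cap % base
    base = base + 8
    for base in scale:
        base = (31 <= cap) * (base // scale)
        count = (2 - 36) // (scale - 20)
    scale *= count % count
    acc = [base for h in count if 14 >= base <= h]
    cap = count
    count = cap
    return cap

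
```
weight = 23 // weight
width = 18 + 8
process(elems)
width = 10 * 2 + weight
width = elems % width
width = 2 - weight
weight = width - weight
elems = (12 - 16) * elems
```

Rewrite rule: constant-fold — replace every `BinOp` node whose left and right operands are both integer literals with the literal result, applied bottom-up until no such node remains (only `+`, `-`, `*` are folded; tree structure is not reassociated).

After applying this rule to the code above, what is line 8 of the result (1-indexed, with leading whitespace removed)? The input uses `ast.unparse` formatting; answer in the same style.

Transformed code:
weight = 23 // weight
width = 26
process(elems)
width = 20 + weight
width = elems % width
width = 2 - weight
weight = width - weight
elems = -4 * elems

elems = -4 * elems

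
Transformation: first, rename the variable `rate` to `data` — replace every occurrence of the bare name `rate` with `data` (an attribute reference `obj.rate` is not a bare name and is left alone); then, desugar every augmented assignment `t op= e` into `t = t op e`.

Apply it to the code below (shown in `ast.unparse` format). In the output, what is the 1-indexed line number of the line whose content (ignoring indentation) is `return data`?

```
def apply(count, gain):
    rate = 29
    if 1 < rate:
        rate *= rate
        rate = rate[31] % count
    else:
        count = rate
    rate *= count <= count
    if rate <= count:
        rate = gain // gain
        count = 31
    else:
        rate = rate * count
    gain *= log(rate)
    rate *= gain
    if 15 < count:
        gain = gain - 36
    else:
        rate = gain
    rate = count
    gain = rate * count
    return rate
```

22

Transformed code:
def apply(count, gain):
    data = 29
    if 1 < data:
        data = data * data
        data = data[31] % count
    else:
        count = data
    data = data * (count <= count)
    if data <= count:
        data = gain // gain
        count = 31
    else:
        data = data * count
    gain = gain * log(data)
    data = data * gain
    if 15 < count:
        gain = gain - 36
    else:
        data = gain
    data = count
    gain = data * count
    return data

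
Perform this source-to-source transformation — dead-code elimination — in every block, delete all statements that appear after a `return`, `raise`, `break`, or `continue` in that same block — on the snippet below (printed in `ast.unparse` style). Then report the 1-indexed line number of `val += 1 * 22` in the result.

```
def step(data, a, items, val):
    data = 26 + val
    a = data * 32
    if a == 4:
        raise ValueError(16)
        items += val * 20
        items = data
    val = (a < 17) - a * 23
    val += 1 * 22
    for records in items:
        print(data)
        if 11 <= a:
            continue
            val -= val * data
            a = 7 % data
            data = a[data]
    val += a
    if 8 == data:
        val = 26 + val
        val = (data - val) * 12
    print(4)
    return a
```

7

Transformed code:
def step(data, a, items, val):
    data = 26 + val
    a = data * 32
    if a == 4:
        raise ValueError(16)
    val = (a < 17) - a * 23
    val += 1 * 22
    for records in items:
        print(data)
        if 11 <= a:
            continue
    val += a
    if 8 == data:
        val = 26 + val
        val = (data - val) * 12
    print(4)
    return a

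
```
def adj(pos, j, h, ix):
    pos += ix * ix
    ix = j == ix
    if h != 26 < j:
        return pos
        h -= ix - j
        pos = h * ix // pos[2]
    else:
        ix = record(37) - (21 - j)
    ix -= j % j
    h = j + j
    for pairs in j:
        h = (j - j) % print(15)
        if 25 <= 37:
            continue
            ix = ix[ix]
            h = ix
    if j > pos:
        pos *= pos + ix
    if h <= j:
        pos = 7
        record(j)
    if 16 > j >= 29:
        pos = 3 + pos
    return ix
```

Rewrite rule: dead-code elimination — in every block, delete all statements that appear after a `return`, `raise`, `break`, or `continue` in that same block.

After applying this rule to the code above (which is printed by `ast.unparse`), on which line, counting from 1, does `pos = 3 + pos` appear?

20

Transformed code:
def adj(pos, j, h, ix):
    pos += ix * ix
    ix = j == ix
    if h != 26 < j:
        return pos
    else:
        ix = record(37) - (21 - j)
    ix -= j % j
    h = j + j
    for pairs in j:
        h = (j - j) % print(15)
        if 25 <= 37:
            continue
    if j > pos:
        pos *= pos + ix
    if h <= j:
        pos = 7
        record(j)
    if 16 > j >= 29:
        pos = 3 + pos
    return ix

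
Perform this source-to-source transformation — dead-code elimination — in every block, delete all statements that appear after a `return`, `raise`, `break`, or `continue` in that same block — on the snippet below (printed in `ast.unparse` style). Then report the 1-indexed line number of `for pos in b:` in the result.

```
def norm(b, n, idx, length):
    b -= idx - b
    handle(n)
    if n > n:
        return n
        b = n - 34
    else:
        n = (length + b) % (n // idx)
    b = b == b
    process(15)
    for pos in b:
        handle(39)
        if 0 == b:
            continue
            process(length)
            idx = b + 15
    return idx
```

10

Transformed code:
def norm(b, n, idx, length):
    b -= idx - b
    handle(n)
    if n > n:
        return n
    else:
        n = (length + b) % (n // idx)
    b = b == b
    process(15)
    for pos in b:
        handle(39)
        if 0 == b:
            continue
    return idx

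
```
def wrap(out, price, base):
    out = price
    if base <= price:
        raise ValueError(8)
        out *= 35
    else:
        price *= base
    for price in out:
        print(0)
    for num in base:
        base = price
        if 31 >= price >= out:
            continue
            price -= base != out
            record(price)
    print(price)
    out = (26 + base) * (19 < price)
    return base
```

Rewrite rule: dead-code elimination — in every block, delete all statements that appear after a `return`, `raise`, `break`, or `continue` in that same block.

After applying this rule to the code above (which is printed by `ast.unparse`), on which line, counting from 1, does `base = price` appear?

10

Transformed code:
def wrap(out, price, base):
    out = price
    if base <= price:
        raise ValueError(8)
    else:
        price *= base
    for price in out:
        print(0)
    for num in base:
        base = price
        if 31 >= price >= out:
            continue
    print(price)
    out = (26 + base) * (19 < price)
    return base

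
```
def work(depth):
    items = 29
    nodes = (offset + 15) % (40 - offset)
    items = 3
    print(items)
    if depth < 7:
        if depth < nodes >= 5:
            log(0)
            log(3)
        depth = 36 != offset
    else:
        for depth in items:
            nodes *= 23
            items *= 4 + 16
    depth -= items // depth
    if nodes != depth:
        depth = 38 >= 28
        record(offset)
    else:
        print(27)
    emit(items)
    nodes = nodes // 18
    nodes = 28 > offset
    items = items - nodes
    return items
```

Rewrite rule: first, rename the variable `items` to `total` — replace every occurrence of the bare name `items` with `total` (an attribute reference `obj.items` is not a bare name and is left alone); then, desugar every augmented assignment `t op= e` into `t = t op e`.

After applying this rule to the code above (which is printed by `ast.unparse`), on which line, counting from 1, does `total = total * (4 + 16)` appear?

Transformed code:
def work(depth):
    total = 29
    nodes = (offset + 15) % (40 - offset)
    total = 3
    print(total)
    if depth < 7:
        if depth < nodes >= 5:
            log(0)
            log(3)
        depth = 36 != offset
    else:
        for depth in total:
            nodes = nodes * 23
            total = total * (4 + 16)
    depth = depth - total // depth
    if nodes != depth:
        depth = 38 >= 28
        record(offset)
    else:
        print(27)
    emit(total)
    nodes = nodes // 18
    nodes = 28 > offset
    total = total - nodes
    return total

14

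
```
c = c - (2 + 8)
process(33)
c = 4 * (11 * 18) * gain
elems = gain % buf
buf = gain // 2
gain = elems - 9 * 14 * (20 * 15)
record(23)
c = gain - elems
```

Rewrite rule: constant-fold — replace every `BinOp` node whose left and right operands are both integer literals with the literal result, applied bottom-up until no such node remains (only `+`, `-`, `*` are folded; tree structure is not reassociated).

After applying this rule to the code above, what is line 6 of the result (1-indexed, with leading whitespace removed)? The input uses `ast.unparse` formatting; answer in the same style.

Transformed code:
c = c - 10
process(33)
c = 792 * gain
elems = gain % buf
buf = gain // 2
gain = elems - 37800
record(23)
c = gain - elems

gain = elems - 37800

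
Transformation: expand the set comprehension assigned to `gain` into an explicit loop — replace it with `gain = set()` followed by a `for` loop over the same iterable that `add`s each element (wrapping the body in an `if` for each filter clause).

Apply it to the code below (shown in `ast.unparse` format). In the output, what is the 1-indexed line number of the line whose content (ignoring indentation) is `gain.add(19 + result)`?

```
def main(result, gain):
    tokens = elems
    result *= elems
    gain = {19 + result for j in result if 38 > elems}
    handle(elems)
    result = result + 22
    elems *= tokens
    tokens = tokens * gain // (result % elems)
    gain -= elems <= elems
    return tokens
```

7

Transformed code:
def main(result, gain):
    tokens = elems
    result *= elems
    gain = set()
    for j in result:
        if 38 > elems:
            gain.add(19 + result)
    handle(elems)
    result = result + 22
    elems *= tokens
    tokens = tokens * gain // (result % elems)
    gain -= elems <= elems
    return tokens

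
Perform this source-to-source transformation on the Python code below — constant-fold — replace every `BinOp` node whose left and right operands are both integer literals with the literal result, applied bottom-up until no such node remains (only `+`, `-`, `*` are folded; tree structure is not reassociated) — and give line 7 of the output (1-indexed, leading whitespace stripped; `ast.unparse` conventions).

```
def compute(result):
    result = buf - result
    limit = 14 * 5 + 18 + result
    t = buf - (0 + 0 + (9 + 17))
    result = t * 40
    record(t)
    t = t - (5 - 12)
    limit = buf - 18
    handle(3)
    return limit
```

t = t - -7

Transformed code:
def compute(result):
    result = buf - result
    limit = 88 + result
    t = buf - 26
    result = t * 40
    record(t)
    t = t - -7
    limit = buf - 18
    handle(3)
    return limit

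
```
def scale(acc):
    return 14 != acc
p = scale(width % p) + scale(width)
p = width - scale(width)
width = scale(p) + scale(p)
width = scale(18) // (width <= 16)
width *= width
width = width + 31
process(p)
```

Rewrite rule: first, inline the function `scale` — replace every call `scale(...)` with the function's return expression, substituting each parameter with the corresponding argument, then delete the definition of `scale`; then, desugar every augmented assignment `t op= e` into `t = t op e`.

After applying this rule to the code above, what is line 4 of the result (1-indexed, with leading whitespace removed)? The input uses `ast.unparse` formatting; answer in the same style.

width = (14 != 18) // (width <= 16)

Transformed code:
p = (14 != width % p) + (14 != width)
p = width - (14 != width)
width = (14 != p) + (14 != p)
width = (14 != 18) // (width <= 16)
width = width * width
width = width + 31
process(p)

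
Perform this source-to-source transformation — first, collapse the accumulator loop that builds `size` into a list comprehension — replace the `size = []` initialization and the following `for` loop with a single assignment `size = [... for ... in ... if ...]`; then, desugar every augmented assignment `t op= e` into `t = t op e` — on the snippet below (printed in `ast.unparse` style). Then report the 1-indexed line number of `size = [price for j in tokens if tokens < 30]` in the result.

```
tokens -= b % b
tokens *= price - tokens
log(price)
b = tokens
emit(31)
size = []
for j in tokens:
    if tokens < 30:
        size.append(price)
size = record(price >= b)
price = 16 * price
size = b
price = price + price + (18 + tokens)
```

Transformed code:
tokens = tokens - b % b
tokens = tokens * (price - tokens)
log(price)
b = tokens
emit(31)
size = [price for j in tokens if tokens < 30]
size = record(price >= b)
price = 16 * price
size = b
price = price + price + (18 + tokens)

6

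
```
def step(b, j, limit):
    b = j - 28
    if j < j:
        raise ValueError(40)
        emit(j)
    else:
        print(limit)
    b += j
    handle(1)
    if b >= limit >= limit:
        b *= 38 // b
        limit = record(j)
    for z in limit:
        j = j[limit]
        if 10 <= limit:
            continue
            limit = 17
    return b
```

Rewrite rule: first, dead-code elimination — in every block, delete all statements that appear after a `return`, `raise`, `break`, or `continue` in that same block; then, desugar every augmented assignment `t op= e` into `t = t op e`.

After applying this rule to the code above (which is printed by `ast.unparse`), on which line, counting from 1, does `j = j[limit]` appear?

13

Transformed code:
def step(b, j, limit):
    b = j - 28
    if j < j:
        raise ValueError(40)
    else:
        print(limit)
    b = b + j
    handle(1)
    if b >= limit >= limit:
        b = b * (38 // b)
        limit = record(j)
    for z in limit:
        j = j[limit]
        if 10 <= limit:
            continue
    return b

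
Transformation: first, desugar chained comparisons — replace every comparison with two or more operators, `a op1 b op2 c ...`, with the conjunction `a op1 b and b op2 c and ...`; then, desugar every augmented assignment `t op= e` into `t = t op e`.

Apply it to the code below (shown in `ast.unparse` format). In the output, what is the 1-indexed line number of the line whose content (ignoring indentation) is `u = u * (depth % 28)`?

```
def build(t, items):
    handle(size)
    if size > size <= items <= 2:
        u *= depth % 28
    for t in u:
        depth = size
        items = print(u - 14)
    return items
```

Transformed code:
def build(t, items):
    handle(size)
    if size > size and size <= items and (items <= 2):
        u = u * (depth % 28)
    for t in u:
        depth = size
        items = print(u - 14)
    return items

4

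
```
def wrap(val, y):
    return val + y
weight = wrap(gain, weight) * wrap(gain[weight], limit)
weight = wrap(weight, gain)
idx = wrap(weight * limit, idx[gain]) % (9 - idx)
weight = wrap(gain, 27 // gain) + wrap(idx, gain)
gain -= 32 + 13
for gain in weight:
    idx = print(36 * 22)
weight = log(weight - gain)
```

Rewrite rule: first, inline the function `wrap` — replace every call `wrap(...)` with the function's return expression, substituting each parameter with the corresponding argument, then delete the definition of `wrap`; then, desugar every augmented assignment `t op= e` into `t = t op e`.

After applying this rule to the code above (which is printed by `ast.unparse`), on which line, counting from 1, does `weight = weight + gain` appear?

2

Transformed code:
weight = (gain + weight) * (gain[weight] + limit)
weight = weight + gain
idx = (weight * limit + idx[gain]) % (9 - idx)
weight = gain + 27 // gain + (idx + gain)
gain = gain - (32 + 13)
for gain in weight:
    idx = print(36 * 22)
weight = log(weight - gain)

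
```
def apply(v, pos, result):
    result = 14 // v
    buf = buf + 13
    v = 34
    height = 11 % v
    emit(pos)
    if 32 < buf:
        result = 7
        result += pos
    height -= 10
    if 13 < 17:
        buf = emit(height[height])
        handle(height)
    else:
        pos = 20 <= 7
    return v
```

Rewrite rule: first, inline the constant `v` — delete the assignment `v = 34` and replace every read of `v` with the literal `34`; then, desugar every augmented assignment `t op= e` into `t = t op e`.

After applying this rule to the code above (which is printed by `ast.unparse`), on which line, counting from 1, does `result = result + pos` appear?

8

Transformed code:
def apply(v, pos, result):
    result = 14 // 34
    buf = buf + 13
    height = 11 % 34
    emit(pos)
    if 32 < buf:
        result = 7
        result = result + pos
    height = height - 10
    if 13 < 17:
        buf = emit(height[height])
        handle(height)
    else:
        pos = 20 <= 7
    return 34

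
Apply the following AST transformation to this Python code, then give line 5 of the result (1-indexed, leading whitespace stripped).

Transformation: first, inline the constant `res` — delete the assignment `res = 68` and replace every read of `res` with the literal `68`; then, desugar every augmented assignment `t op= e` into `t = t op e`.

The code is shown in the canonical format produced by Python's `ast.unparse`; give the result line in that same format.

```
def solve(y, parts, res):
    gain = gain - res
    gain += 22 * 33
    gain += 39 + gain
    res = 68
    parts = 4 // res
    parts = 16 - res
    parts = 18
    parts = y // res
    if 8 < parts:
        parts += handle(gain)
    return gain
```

parts = 4 // 68

Transformed code:
def solve(y, parts, res):
    gain = gain - 68
    gain = gain + 22 * 33
    gain = gain + (39 + gain)
    parts = 4 // 68
    parts = 16 - 68
    parts = 18
    parts = y // 68
    if 8 < parts:
        parts = parts + handle(gain)
    return gain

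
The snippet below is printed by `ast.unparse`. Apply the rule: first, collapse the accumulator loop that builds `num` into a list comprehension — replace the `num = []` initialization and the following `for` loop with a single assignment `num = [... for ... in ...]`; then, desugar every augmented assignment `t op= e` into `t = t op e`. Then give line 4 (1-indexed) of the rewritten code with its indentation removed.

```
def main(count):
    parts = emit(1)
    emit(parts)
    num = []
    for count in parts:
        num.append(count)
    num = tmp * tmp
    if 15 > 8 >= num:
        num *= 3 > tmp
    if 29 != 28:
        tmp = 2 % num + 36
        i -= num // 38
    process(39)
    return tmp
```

num = [count for count in parts]

Transformed code:
def main(count):
    parts = emit(1)
    emit(parts)
    num = [count for count in parts]
    num = tmp * tmp
    if 15 > 8 >= num:
        num = num * (3 > tmp)
    if 29 != 28:
        tmp = 2 % num + 36
        i = i - num // 38
    process(39)
    return tmp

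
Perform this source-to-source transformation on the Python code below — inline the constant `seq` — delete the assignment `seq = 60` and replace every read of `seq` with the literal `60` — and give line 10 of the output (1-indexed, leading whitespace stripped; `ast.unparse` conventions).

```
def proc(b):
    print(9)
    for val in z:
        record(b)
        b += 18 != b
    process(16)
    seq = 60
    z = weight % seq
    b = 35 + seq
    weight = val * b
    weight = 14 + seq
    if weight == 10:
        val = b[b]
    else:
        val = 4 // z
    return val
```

Transformed code:
def proc(b):
    print(9)
    for val in z:
        record(b)
        b += 18 != b
    process(16)
    z = weight % 60
    b = 35 + 60
    weight = val * b
    weight = 14 + 60
    if weight == 10:
        val = b[b]
    else:
        val = 4 // z
    return val

weight = 14 + 60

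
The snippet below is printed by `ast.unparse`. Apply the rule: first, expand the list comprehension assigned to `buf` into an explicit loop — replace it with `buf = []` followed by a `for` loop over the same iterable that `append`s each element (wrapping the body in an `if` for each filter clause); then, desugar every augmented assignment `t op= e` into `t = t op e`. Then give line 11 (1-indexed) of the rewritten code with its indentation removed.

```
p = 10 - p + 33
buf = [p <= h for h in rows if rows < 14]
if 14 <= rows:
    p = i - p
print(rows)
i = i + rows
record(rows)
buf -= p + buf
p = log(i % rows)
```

buf = buf - (p + buf)

Transformed code:
p = 10 - p + 33
buf = []
for h in rows:
    if rows < 14:
        buf.append(p <= h)
if 14 <= rows:
    p = i - p
print(rows)
i = i + rows
record(rows)
buf = buf - (p + buf)
p = log(i % rows)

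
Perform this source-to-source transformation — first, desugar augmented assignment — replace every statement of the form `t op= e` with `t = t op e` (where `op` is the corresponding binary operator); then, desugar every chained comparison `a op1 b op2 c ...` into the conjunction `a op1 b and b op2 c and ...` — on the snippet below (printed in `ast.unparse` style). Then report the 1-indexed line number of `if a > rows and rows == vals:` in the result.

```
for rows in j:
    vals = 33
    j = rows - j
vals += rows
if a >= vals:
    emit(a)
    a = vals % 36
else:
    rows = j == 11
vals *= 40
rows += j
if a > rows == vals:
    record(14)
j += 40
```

12

Transformed code:
for rows in j:
    vals = 33
    j = rows - j
vals = vals + rows
if a >= vals:
    emit(a)
    a = vals % 36
else:
    rows = j == 11
vals = vals * 40
rows = rows + j
if a > rows and rows == vals:
    record(14)
j = j + 40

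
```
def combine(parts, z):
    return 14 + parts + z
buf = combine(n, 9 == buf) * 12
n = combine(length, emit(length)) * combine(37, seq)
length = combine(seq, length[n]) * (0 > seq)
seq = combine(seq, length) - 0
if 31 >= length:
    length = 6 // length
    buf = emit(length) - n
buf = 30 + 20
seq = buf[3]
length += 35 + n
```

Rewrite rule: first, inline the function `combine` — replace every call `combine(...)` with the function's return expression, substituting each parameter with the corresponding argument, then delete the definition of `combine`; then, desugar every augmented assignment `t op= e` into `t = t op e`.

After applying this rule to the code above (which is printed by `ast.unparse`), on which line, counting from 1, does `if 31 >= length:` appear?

Transformed code:
buf = (14 + n + (9 == buf)) * 12
n = (14 + length + emit(length)) * (14 + 37 + seq)
length = (14 + seq + length[n]) * (0 > seq)
seq = 14 + seq + length - 0
if 31 >= length:
    length = 6 // length
    buf = emit(length) - n
buf = 30 + 20
seq = buf[3]
length = length + (35 + n)

5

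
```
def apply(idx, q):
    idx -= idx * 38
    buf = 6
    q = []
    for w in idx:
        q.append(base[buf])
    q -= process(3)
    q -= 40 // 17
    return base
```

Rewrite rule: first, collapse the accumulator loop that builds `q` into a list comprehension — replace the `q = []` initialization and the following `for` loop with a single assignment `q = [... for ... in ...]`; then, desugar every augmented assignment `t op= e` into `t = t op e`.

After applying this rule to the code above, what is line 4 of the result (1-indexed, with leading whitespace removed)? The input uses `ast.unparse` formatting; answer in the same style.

Transformed code:
def apply(idx, q):
    idx = idx - idx * 38
    buf = 6
    q = [base[buf] for w in idx]
    q = q - process(3)
    q = q - 40 // 17
    return base

q = [base[buf] for w in idx]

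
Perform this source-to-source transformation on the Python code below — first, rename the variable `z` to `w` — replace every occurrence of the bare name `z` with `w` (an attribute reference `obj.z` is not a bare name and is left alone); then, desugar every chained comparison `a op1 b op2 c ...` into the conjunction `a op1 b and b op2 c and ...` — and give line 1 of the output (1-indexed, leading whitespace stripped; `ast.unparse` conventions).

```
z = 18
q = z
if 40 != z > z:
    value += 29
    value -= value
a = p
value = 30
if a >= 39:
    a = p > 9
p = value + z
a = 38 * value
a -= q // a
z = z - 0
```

w = 18

Transformed code:
w = 18
q = w
if 40 != w and w > w:
    value += 29
    value -= value
a = p
value = 30
if a >= 39:
    a = p > 9
p = value + w
a = 38 * value
a -= q // a
w = w - 0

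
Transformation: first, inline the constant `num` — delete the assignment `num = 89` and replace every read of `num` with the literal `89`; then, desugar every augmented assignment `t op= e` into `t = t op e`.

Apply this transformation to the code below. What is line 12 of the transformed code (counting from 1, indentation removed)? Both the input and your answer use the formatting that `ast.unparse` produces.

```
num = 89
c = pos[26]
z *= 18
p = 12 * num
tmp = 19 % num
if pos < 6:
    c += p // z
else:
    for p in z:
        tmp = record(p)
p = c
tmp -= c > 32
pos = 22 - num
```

Transformed code:
c = pos[26]
z = z * 18
p = 12 * 89
tmp = 19 % 89
if pos < 6:
    c = c + p // z
else:
    for p in z:
        tmp = record(p)
p = c
tmp = tmp - (c > 32)
pos = 22 - 89

pos = 22 - 89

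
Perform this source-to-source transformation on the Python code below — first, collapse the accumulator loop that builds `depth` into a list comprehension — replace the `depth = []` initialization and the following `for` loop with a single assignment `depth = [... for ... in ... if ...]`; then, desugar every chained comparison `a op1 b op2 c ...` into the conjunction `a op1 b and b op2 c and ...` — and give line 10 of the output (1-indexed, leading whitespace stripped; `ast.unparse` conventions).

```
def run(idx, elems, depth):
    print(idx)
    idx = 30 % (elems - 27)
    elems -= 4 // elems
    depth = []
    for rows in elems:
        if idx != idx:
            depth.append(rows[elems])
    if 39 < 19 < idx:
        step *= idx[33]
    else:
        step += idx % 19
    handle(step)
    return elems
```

Transformed code:
def run(idx, elems, depth):
    print(idx)
    idx = 30 % (elems - 27)
    elems -= 4 // elems
    depth = [rows[elems] for rows in elems if idx != idx]
    if 39 < 19 and 19 < idx:
        step *= idx[33]
    else:
        step += idx % 19
    handle(step)
    return elems

handle(step)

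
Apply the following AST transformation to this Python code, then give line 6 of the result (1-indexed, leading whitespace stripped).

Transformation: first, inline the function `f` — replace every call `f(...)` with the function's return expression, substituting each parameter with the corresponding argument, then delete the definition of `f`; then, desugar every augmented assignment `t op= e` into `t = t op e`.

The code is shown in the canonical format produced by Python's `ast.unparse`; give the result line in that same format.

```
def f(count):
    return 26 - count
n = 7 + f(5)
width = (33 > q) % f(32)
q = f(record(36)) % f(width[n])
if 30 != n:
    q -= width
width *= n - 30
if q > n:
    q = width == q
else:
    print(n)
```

width = width * (n - 30)

Transformed code:
n = 7 + (26 - 5)
width = (33 > q) % (26 - 32)
q = (26 - record(36)) % (26 - width[n])
if 30 != n:
    q = q - width
width = width * (n - 30)
if q > n:
    q = width == q
else:
    print(n)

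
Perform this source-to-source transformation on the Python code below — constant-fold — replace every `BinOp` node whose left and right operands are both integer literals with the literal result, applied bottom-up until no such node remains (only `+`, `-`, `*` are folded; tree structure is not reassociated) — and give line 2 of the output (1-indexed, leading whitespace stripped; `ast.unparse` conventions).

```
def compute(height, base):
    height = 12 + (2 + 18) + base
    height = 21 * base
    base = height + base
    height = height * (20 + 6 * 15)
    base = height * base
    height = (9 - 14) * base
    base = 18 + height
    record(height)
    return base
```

Transformed code:
def compute(height, base):
    height = 32 + base
    height = 21 * base
    base = height + base
    height = height * 110
    base = height * base
    height = -5 * base
    base = 18 + height
    record(height)
    return base

height = 32 + base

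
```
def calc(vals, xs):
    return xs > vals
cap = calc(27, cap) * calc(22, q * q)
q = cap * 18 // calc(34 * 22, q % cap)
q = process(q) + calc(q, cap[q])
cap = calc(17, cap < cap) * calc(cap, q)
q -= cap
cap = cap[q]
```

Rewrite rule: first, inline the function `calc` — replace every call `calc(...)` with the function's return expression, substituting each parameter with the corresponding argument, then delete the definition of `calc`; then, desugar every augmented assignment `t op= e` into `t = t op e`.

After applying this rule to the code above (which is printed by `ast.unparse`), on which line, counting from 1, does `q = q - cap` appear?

Transformed code:
cap = (cap > 27) * (q * q > 22)
q = cap * 18 // (q % cap > 34 * 22)
q = process(q) + (cap[q] > q)
cap = ((cap < cap) > 17) * (q > cap)
q = q - cap
cap = cap[q]

5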